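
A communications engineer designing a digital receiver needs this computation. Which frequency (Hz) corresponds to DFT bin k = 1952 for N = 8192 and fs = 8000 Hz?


Frequency of DFT bin k:
f_k = k * fs / N
    = 1952 * 8000 / 8192
    = 15616000 / 8192
    = 1906.25 Hz

1906.25 Hz


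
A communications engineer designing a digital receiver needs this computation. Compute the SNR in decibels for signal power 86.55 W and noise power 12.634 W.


SNR in decibels:
SNR = 10 * log10(Ps / Pn)
    = 10 * log10(86.55 / 12.634)
    = 10 * log10(6.8506)
    = 10 * 0.8357
    = 8.36 dB

8.36 dB


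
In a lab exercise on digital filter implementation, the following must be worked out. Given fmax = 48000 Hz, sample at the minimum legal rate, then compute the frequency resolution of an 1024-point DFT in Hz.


Step 1 — Nyquist sampling rate:
fs = 2 * fmax = 2 * 48000 = 96000 Hz

Step 2 — DFT bin spacing:
df = fs / N = 96000 / 1024 = 93.75 Hz

93.75 Hz


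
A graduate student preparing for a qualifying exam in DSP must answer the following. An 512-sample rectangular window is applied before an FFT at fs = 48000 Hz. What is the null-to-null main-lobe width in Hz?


Main lobe width for a rectangular window:
Width = 2 * fs / N
      = 2 * 48000 / 512
      = 96000 / 512
      = 187.5 Hz

187.5 Hz


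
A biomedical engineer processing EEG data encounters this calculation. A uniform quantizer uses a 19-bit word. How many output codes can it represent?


Number of quantization levels = 2^N
= 2^19
= 524288

524288


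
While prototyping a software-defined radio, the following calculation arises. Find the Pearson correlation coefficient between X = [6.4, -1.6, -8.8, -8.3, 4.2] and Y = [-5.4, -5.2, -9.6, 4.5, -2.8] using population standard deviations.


Pearson correlation coefficient (population):
r = cov(X,Y) / (std(X) * std(Y))
Mean X = -1.62, Mean Y = -3.7
Cov(X,Y) = -4.168
Std(X) = 6.23487, Std(Y) = 4.64758
r = -0.1438

-0.1438


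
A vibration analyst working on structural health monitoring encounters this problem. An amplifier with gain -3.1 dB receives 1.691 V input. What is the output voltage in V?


Output voltage from dB gain:
V_out = V_in * 10^(gain_dB / 20)
      = 1.691 * 10^(-3.1 / 20)
      = 1.691 * 0.699842
      = 1.1834 V

1.1834 V


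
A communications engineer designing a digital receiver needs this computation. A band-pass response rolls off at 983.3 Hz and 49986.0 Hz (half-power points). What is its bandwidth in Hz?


Bandwidth is the difference of -3dB frequencies:
BW = f_high - f_low
   = 49986.0 - 983.3
   = 49002.7 Hz

49002.7 Hz


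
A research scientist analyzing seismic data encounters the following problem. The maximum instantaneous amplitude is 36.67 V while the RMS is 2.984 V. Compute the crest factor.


Crest factor is the ratio of peak to RMS:
CF = V_peak / V_rms
   = 36.67 / 2.984
   = 12.2889

12.2889


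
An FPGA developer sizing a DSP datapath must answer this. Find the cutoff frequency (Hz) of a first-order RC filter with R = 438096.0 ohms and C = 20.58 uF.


Cutoff frequency of a first-order RC filter:
fc = 1 / (2 * pi * R * C)
C = 20.58 uF = 2.058e-05 F
fc = 1 / (2 * pi * 438096.0 * 2.058e-05)
   = 1 / 56.649297249877
   = 0.017652 Hz

0.017652 Hz


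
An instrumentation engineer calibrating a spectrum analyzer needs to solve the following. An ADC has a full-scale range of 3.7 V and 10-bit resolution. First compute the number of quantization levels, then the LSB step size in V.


Step 1 — number of quantization levels:
L = 2^N = 2^10 = 1024

Step 2 — LSB step size:
delta = Vfs / L
      = 3.7 / 1024
      = 0.00361328 V

Levels = 1024; step size = 0.00361328 V


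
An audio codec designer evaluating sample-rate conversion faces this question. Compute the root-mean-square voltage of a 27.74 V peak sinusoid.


RMS voltage for a sinusoidal waveform:
V_rms = V_peak / sqrt(2)
      = 27.74 / 1.414214
      = 19.615 V

19.615 V


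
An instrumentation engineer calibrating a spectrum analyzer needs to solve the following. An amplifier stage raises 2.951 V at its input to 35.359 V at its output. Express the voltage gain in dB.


Voltage gain in dB:
G = 20 * log10(Vout / Vin)
  = 20 * log10(35.359 / 2.951)
  = 20 * log10(11.98204)
  = 20 * 1.078531
  = 21.57 dB

21.57 dB


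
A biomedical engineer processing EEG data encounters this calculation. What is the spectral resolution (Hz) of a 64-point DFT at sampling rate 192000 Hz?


DFT frequency resolution:
df = fs / N
   = 192000 / 64
   = 3000.0 Hz

3000.0 Hz


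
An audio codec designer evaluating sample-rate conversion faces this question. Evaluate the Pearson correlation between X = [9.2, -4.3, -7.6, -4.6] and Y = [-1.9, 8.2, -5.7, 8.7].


Pearson correlation coefficient (population):
r = cov(X,Y) / (std(X) * std(Y))
Mean X = -1.825, Mean Y = 2.325
Cov(X,Y) = -8.116875
Std(X) = 6.494758, Std(Y) = 6.273107
r = -0.1992

-0.1992


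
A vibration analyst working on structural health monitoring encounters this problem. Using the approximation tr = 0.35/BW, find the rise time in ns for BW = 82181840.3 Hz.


Rise time from bandwidth relationship:
tr = 0.35 / BW
   = 0.35 / 82181840.3
   = 4.258848411e-09 s
   = 4.2588 ns

4.2588 ns


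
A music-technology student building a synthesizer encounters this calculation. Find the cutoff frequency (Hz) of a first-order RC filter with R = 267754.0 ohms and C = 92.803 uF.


Cutoff frequency of a first-order RC filter:
fc = 1 / (2 * pi * R * C)
C = 92.803 uF = 9.2803e-05 F
fc = 1 / (2 * pi * 267754.0 * 9.2803e-05)
   = 1 / 156.12694132693
   = 0.006405 Hz

0.006405 Hz


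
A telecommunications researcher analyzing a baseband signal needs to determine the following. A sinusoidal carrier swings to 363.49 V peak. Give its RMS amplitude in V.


RMS voltage for a sinusoidal waveform:
V_rms = V_peak / sqrt(2)
      = 363.49 / 1.414214
      = 257.026 V

257.026 V


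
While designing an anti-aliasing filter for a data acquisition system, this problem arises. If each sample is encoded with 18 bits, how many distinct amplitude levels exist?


Number of quantization levels = 2^N
= 2^18
= 262144

262144


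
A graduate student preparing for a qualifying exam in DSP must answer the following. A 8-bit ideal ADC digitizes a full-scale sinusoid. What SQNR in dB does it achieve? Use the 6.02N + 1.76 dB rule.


Theoretical SNR for a full-scale sinusoid:
SNR = 6.02 * N + 1.76
    = 6.02 * 8 + 1.76
    = 48.16 + 1.76
    = 49.92 dB

49.92 dB


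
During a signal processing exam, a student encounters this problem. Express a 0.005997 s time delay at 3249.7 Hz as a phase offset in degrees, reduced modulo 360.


Phase shift from frequency and time delay:
phi = 360 * f * t_delay
    = 360 * 3249.7 * 0.005997
    = 7015.84 degrees
    mod 360 = 175.84 degrees

175.84 degrees


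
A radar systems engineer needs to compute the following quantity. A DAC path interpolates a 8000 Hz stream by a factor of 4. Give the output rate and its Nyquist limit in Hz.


Step 1 — output sample rate after interpolation by L:
fs_out = L * fs_in = 4 * 8000 = 32000 Hz

Step 2 — Nyquist frequency of the output stream:
f_Nyq = fs_out / 2 = 32000 / 2 = 16000.0 Hz

fs_out = 32000 Hz; f_Nyquist = 16000.0 Hz


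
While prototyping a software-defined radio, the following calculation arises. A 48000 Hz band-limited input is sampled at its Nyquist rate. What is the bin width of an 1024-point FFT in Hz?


Step 1 — Nyquist sampling rate:
fs = 2 * fmax = 2 * 48000 = 96000 Hz

Step 2 — DFT bin spacing:
df = fs / N = 96000 / 1024 = 93.75 Hz

93.75 Hz


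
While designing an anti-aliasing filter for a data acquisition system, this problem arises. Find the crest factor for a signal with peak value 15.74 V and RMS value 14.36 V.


Crest factor is the ratio of peak to RMS:
CF = V_peak / V_rms
   = 15.74 / 14.36
   = 1.0961

1.0961


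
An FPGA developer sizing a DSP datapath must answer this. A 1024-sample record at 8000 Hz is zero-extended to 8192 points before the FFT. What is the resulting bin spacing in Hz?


Frequency resolution after zero-padding:
N_padded = 1024 * 8 = 8192
df = fs / N_padded
   = 8000 / 8192
   = 0.9766 Hz

0.9766 Hz


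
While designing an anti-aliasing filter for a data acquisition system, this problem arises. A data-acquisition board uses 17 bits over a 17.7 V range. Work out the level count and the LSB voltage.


Step 1 — number of quantization levels:
L = 2^N = 2^17 = 131072

Step 2 — LSB step size:
delta = Vfs / L
      = 17.7 / 131072
      = 0.00013504 V

Levels = 131072; step size = 0.00013504 V


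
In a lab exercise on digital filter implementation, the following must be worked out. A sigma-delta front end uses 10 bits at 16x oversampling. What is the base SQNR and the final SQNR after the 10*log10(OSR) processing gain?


Step 1 — baseline SQNR at Nyquist:
SQNR_base = 6.02*N + 1.76
          = 6.02*10 + 1.76
          = 61.96 dB

Step 2 — oversampling processing gain:
G = 10*log10(OSR) = 10*log10(16) = 12.04 dB

Step 3 — total:
SQNR_total = 61.96 + 12.04 = 74.0 dB

Base SQNR = 61.96 dB; oversampled SQNR = 74.0 dB


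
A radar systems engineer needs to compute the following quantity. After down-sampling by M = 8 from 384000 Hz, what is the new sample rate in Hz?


Decimation reduces the sample rate:
fs_out = fs_in / M
       = 384000 / 8
       = 48000.0 Hz

48000.0 Hz


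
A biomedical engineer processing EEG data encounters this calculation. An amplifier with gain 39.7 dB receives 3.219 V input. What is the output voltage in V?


Output voltage from dB gain:
V_out = V_in * 10^(gain_dB / 20)
      = 3.219 * 10^(39.7 / 20)
      = 3.219 * 96.605088
      = 310.9718 V

310.9718 V


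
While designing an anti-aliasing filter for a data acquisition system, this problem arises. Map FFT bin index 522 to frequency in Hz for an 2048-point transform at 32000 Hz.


Frequency of DFT bin k:
f_k = k * fs / N
    = 522 * 32000 / 2048
    = 16704000 / 2048
    = 8156.25 Hz

8156.25 Hz


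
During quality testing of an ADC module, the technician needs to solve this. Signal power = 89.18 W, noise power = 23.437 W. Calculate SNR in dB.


SNR in decibels:
SNR = 10 * log10(Ps / Pn)
    = 10 * log10(89.18 / 23.437)
    = 10 * log10(3.8051)
    = 10 * 0.5804
    = 5.8 dB

5.8 dB


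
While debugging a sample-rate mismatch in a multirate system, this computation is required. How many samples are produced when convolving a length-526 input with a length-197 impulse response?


Linear convolution output length:
L = N + M - 1
  = 526 + 197 - 1
  = 722 samples

722


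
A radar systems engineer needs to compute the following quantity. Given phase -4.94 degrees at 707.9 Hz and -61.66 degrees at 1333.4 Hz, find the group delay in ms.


Group delay from phase difference:
tau = -d(phi)/d(omega)
d(phi) = -56.72 deg = -0.989951 rad
d(omega) = 2*pi*(1333.4 - 707.9) = 3930.1324 rad/s
tau = -(-0.989951) / 3930.1324
    = 0.2519 ms

0.2519 ms


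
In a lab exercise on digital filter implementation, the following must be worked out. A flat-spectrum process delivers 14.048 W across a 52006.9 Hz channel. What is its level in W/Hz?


Power spectral density:
PSD = P / BW
    = 14.048 / 52006.9
    = 0.00027012 W/Hz

0.00027012 W/Hz


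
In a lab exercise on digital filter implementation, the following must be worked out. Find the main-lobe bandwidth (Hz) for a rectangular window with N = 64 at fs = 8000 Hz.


Main lobe width for a rectangular window:
Width = 2 * fs / N
      = 2 * 8000 / 64
      = 16000 / 64
      = 250.0 Hz

250.0 Hz


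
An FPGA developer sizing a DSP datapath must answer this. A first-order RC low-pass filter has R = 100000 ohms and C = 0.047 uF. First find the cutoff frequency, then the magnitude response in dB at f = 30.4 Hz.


Step 1 — cutoff frequency:
fc = 1 / (2*pi*R*C)
C = 0.047 uF = 4.7e-08 F
fc = 1 / (2*pi*100000*4.7e-08)
   = 33.8628 Hz

Step 2 — magnitude at f = 30.4 Hz:
|H(f)| = 1 / sqrt(1 + (f/fc)^2)
f/fc = 30.4 / 33.8628 = 0.89774
|H| = 1 / sqrt(1 + 0.805937) = 0.7441298
|H|_dB = 20*log10(0.7441298) = -2.57 dB

fc = 33.8628 Hz; |H(30.4 Hz)| = -2.57 dB


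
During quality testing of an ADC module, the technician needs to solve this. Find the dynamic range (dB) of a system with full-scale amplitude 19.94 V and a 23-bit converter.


Dynamic range from full-scale to LSB:
V_min = V_max / 2^bits = 19.94 / 2^23
DR = 20 * log10(V_max / V_min)
   = 20 * log10(2^23)
   = 20 * 23 * log10(2)
   = 138.47 dB

138.47 dB


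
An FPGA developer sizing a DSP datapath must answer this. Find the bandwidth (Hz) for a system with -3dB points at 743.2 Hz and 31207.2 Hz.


Bandwidth is the difference of -3dB frequencies:
BW = f_high - f_low
   = 31207.2 - 743.2
   = 30464.0 Hz

30464.0 Hz


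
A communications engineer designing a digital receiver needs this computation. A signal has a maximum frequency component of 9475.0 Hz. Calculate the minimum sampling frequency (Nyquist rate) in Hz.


The Nyquist rate is twice the maximum frequency component.
fs_min = 2 * fmax
      = 2 * 9475.0
      = 18950.0 Hz

18950.0


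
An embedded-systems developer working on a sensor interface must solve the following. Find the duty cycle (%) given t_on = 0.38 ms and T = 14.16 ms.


Duty cycle as a percentage:
DC = (t_on / T) * 100
   = (0.38 / 14.16) * 100
   = 0.026836 * 100
   = 2.68 %

2.68 %


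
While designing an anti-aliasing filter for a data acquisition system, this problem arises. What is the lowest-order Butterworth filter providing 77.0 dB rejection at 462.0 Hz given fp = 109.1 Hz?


Butterworth filter order formula:
n = log10(10^(A/10) - 1) / (2 * log10(f_stop/f_pass))
10^(77.0/10) - 1 = 50118722.3627
f_stop/f_pass = 462.0 / 109.1 = 4.2346
n = 6.1421 -> ceil = 7

7


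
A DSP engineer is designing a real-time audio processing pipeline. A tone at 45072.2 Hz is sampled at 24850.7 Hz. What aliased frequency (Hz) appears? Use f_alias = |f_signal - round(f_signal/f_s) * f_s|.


Compute the nearest integer multiple of fs to the signal:
n = round(45072.2 / 24850.7) = 2
f_alias = |45072.2 - 2 * 24850.7|
        = |45072.2 - 49701.4|
        = 4629.2 Hz

4629.2


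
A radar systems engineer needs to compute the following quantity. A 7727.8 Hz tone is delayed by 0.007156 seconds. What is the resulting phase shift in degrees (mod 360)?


Phase shift from frequency and time delay:
phi = 360 * f * t_delay
    = 360 * 7727.8 * 0.007156
    = 19908.05 degrees
    mod 360 = 108.05 degrees

108.05 degrees


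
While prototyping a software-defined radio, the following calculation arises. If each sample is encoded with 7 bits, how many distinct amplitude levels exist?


Number of quantization levels = 2^N
= 2^7
= 128

128


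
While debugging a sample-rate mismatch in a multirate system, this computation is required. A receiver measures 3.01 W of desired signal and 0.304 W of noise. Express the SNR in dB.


SNR in decibels:
SNR = 10 * log10(Ps / Pn)
    = 10 * log10(3.01 / 0.304)
    = 10 * log10(9.9013)
    = 10 * 0.9957
    = 9.96 dB

9.96 dB


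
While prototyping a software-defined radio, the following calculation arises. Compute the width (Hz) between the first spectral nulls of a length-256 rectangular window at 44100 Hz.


Main lobe width for a rectangular window:
Width = 2 * fs / N
      = 2 * 44100 / 256
      = 88200 / 256
      = 344.531 Hz

344.531 Hz


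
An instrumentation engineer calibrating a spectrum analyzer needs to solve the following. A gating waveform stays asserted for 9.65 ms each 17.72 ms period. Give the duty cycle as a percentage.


Duty cycle as a percentage:
DC = (t_on / T) * 100
   = (9.65 / 17.72) * 100
   = 0.544582 * 100
   = 54.46 %

54.46 %


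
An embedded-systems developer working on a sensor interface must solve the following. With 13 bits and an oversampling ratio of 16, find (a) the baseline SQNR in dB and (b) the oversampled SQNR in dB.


Step 1 — baseline SQNR at Nyquist:
SQNR_base = 6.02*N + 1.76
          = 6.02*13 + 1.76
          = 80.02 dB

Step 2 — oversampling processing gain:
G = 10*log10(OSR) = 10*log10(16) = 12.04 dB

Step 3 — total:
SQNR_total = 80.02 + 12.04 = 92.06 dB

Base SQNR = 80.02 dB; oversampled SQNR = 92.06 dB


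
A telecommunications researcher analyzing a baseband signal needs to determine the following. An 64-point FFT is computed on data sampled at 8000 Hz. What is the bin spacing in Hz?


DFT frequency resolution:
df = fs / N
   = 8000 / 64
   = 125.0 Hz

125.0 Hz


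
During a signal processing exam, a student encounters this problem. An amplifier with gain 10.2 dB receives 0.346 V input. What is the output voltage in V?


Output voltage from dB gain:
V_out = V_in * 10^(gain_dB / 20)
      = 0.346 * 10^(10.2 / 20)
      = 0.346 * 3.235937
      = 1.1196 V

1.1196 V


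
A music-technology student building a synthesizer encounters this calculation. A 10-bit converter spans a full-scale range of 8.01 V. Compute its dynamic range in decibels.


Dynamic range from full-scale to LSB:
V_min = V_max / 2^bits = 8.01 / 2^10
DR = 20 * log10(V_max / V_min)
   = 20 * log10(2^10)
   = 20 * 10 * log10(2)
   = 60.21 dB

60.21 dB


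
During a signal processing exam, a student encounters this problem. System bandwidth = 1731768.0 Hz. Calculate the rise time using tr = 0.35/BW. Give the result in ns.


Rise time from bandwidth relationship:
tr = 0.35 / BW
   = 0.35 / 1731768.0
   = 2.021055938e-07 s
   = 202.1056 ns

202.1056 ns


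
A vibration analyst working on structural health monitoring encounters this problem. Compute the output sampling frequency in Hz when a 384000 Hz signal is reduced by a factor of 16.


Decimation reduces the sample rate:
fs_out = fs_in / M
       = 384000 / 16
       = 24000.0 Hz

24000.0 Hz


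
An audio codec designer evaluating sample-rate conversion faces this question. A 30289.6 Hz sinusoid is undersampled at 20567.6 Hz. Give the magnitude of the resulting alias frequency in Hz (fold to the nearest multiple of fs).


Compute the nearest integer multiple of fs to the signal:
n = round(30289.6 / 20567.6) = 1
f_alias = |30289.6 - 1 * 20567.6|
        = |30289.6 - 20567.6|
        = 9722.0 Hz

9722.0


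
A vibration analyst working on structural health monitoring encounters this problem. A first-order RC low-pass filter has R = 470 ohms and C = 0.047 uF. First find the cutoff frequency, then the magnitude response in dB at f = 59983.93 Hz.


Step 1 — cutoff frequency:
fc = 1 / (2*pi*R*C)
C = 0.047 uF = 4.7e-08 F
fc = 1 / (2*pi*470*4.7e-08)
   = 7204.841 Hz

Step 2 — magnitude at f = 59983.93 Hz:
|H(f)| = 1 / sqrt(1 + (f/fc)^2)
f/fc = 59983.93 / 7204.841 = 8.325504
|H| = 1 / sqrt(1 + 69.314017) = 0.1192557
|H|_dB = 20*log10(0.1192557) = -18.47 dB

fc = 7204.841 Hz; |H(59983.93 Hz)| = -18.47 dB


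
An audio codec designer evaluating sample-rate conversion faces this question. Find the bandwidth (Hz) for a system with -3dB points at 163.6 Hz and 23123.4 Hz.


Bandwidth is the difference of -3dB frequencies:
BW = f_high - f_low
   = 23123.4 - 163.6
   = 22959.8 Hz

22959.8 Hz


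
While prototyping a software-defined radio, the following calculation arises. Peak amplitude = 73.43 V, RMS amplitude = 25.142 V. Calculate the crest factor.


Crest factor is the ratio of peak to RMS:
CF = V_peak / V_rms
   = 73.43 / 25.142
   = 2.9206

2.9206


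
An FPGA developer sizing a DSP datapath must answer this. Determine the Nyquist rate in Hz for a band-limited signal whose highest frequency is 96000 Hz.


The Nyquist rate is twice the maximum frequency component.
fs_min = 2 * fmax
      = 2 * 96000
      = 192000 Hz

192000


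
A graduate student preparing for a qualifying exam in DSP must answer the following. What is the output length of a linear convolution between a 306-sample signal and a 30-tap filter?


Linear convolution output length:
L = N + M - 1
  = 306 + 30 - 1
  = 335 samples

335


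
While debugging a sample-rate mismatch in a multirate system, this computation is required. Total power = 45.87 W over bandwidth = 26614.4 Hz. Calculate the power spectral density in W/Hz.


Power spectral density:
PSD = P / BW
    = 45.87 / 26614.4
    = 0.0017235 W/Hz

0.0017235 W/Hz


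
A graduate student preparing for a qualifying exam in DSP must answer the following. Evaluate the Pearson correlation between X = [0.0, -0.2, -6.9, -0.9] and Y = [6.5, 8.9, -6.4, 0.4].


Pearson correlation coefficient (population):
r = cov(X,Y) / (std(X) * std(Y))
Mean X = -2.0, Mean Y = 2.35
Cov(X,Y) = 15.205
Std(X) = 2.848684, Std(Y) = 5.926424
r = 0.9006

0.9006


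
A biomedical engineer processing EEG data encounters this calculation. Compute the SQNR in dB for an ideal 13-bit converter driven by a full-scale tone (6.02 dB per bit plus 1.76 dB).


Theoretical SNR for a full-scale sinusoid:
SNR = 6.02 * N + 1.76
    = 6.02 * 13 + 1.76
    = 78.26 + 1.76
    = 80.02 dB

80.02 dB


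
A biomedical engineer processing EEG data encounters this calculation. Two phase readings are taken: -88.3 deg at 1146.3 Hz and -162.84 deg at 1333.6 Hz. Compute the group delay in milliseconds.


Group delay from phase difference:
tau = -d(phi)/d(omega)
d(phi) = -74.54 deg = -1.300968 rad
d(omega) = 2*pi*(1333.6 - 1146.3) = 1176.8406 rad/s
tau = -(-1.300968) / 1176.8406
    = 1.1055 ms

1.1055 ms


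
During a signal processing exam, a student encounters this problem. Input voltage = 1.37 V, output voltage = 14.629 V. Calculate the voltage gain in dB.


Voltage gain in dB:
G = 20 * log10(Vout / Vin)
  = 20 * log10(14.629 / 1.37)
  = 20 * log10(10.678102)
  = 20 * 1.028494
  = 20.57 dB

20.57 dB


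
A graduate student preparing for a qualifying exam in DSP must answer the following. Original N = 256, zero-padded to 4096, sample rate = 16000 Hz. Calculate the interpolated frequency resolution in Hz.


Frequency resolution after zero-padding:
N_padded = 256 * 16 = 4096
df = fs / N_padded
   = 16000 / 4096
   = 3.9062 Hz

3.9062 Hz


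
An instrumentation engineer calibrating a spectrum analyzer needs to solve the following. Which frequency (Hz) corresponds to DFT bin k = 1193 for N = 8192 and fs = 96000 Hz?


Frequency of DFT bin k:
f_k = k * fs / N
    = 1193 * 96000 / 8192
    = 114528000 / 8192
    = 13980.469 Hz

13980.469 Hz


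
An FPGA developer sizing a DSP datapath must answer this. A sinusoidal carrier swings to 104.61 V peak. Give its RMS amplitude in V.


RMS voltage for a sinusoidal waveform:
V_rms = V_peak / sqrt(2)
      = 104.61 / 1.414214
      = 73.97 V

73.97 V


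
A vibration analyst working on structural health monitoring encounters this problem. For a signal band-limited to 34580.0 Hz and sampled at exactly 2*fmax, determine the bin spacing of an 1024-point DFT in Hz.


Step 1 — Nyquist sampling rate:
fs = 2 * fmax = 2 * 34580.0 = 69160.0 Hz

Step 2 — DFT bin spacing:
df = fs / N = 69160.0 / 1024 = 67.5391 Hz

67.5391 Hz


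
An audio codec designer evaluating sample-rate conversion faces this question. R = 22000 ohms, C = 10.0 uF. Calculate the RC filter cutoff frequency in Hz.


Cutoff frequency of a first-order RC filter:
fc = 1 / (2 * pi * R * C)
C = 10.0 uF = 1e-05 F
fc = 1 / (2 * pi * 22000 * 1e-05)
   = 1 / 1.3823007675795
   = 0.723432 Hz

0.723432 Hz


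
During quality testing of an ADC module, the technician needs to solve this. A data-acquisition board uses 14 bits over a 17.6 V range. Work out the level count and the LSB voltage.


Step 1 — number of quantization levels:
L = 2^N = 2^14 = 16384

Step 2 — LSB step size:
delta = Vfs / L
      = 17.6 / 16384
      = 0.00107422 V

Levels = 16384; step size = 0.00107422 V


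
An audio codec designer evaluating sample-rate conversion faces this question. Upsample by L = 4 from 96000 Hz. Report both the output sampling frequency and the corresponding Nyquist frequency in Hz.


Step 1 — output sample rate after interpolation by L:
fs_out = L * fs_in = 4 * 96000 = 384000 Hz

Step 2 — Nyquist frequency of the output stream:
f_Nyq = fs_out / 2 = 384000 / 2 = 192000.0 Hz

fs_out = 384000 Hz; f_Nyquist = 192000.0 Hz


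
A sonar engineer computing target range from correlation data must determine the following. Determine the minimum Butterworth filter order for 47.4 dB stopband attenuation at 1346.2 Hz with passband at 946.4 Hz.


Butterworth filter order formula:
n = log10(10^(A/10) - 1) / (2 * log10(f_stop/f_pass))
10^(47.4/10) - 1 = 54953.0874
f_stop/f_pass = 1346.2 / 946.4 = 1.4224
n = 15.4866 -> ceil = 16

16


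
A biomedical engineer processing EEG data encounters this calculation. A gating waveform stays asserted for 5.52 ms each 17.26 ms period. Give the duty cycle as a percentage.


Duty cycle as a percentage:
DC = (t_on / T) * 100
   = (5.52 / 17.26) * 100
   = 0.319815 * 100
   = 31.98 %

31.98 %


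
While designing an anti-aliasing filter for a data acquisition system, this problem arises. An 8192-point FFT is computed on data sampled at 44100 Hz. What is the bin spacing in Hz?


DFT frequency resolution:
df = fs / N
   = 44100 / 8192
   = 5.3833 Hz

5.3833 Hz


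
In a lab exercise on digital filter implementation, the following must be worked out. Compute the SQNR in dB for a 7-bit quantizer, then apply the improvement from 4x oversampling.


Step 1 — baseline SQNR at Nyquist:
SQNR_base = 6.02*N + 1.76
          = 6.02*7 + 1.76
          = 43.9 dB

Step 2 — oversampling processing gain:
G = 10*log10(OSR) = 10*log10(4) = 6.02 dB

Step 3 — total:
SQNR_total = 43.9 + 6.02 = 49.92 dB

Base SQNR = 43.9 dB; oversampled SQNR = 49.92 dB


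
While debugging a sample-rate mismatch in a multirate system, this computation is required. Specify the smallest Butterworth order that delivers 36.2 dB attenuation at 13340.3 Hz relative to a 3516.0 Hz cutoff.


Butterworth filter order formula:
n = log10(10^(A/10) - 1) / (2 * log10(f_stop/f_pass))
10^(36.2/10) - 1 = 4167.6938
f_stop/f_pass = 13340.3 / 3516.0 = 3.7942
n = 3.1254 -> ceil = 4

4


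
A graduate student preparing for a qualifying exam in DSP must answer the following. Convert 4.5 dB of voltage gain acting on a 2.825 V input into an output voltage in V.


Output voltage from dB gain:
V_out = V_in * 10^(gain_dB / 20)
      = 2.825 * 10^(4.5 / 20)
      = 2.825 * 1.678804
      = 4.7426 V

4.7426 V


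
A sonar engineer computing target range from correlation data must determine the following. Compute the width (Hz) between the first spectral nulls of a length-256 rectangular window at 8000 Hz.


Main lobe width for a rectangular window:
Width = 2 * fs / N
      = 2 * 8000 / 256
      = 16000 / 256
      = 62.5 Hz

62.5 Hz


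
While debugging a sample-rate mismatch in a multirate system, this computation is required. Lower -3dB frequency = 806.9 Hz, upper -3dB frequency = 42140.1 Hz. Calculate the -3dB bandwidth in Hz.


Bandwidth is the difference of -3dB frequencies:
BW = f_high - f_low
   = 42140.1 - 806.9
   = 41333.2 Hz

41333.2 Hz


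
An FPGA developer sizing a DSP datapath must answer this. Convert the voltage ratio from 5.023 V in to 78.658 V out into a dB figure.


Voltage gain in dB:
G = 20 * log10(Vout / Vin)
  = 20 * log10(78.658 / 5.023)
  = 20 * log10(15.659566)
  = 20 * 1.19478
  = 23.9 dB

23.9 dB


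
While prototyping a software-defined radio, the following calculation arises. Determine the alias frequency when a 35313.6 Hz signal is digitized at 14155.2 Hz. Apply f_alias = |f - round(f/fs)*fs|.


Compute the nearest integer multiple of fs to the signal:
n = round(35313.6 / 14155.2) = 2
f_alias = |35313.6 - 2 * 14155.2|
        = |35313.6 - 28310.4|
        = 7003.2 Hz

7003.2


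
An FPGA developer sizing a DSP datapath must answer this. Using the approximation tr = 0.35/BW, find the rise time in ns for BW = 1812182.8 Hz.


Rise time from bandwidth relationship:
tr = 0.35 / BW
   = 0.35 / 1812182.8
   = 1.931372486e-07 s
   = 193.1372 ns

193.1372 ns


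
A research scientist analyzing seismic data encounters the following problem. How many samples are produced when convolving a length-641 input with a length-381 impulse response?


Linear convolution output length:
L = N + M - 1
  = 641 + 381 - 1
  = 1021 samples

1021


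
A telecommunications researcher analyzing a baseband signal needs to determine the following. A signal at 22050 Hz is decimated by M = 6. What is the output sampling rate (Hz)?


Decimation reduces the sample rate:
fs_out = fs_in / M
       = 22050 / 6
       = 3675.0 Hz

3675.0 Hz


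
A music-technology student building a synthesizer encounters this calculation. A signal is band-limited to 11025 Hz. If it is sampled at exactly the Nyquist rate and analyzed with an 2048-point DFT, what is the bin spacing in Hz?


Step 1 — Nyquist sampling rate:
fs = 2 * fmax = 2 * 11025 = 22050 Hz

Step 2 — DFT bin spacing:
df = fs / N = 22050 / 2048 = 10.7666 Hz

10.7666 Hz


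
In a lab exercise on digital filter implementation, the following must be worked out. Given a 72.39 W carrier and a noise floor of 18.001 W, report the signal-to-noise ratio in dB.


SNR in decibels:
SNR = 10 * log10(Ps / Pn)
    = 10 * log10(72.39 / 18.001)
    = 10 * log10(4.0214)
    = 10 * 0.6044
    = 6.04 dB

6.04 dB


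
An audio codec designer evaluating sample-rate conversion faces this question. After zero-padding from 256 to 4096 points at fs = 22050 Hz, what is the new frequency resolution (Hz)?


Frequency resolution after zero-padding:
N_padded = 256 * 16 = 4096
df = fs / N_padded
   = 22050 / 4096
   = 5.3833 Hz

5.3833 Hz


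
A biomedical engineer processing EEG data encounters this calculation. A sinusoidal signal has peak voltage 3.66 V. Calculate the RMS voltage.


RMS voltage for a sinusoidal waveform:
V_rms = V_peak / sqrt(2)
      = 3.66 / 1.414214
      = 2.588 V

2.588 V


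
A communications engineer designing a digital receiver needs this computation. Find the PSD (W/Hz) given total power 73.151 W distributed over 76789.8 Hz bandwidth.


Power spectral density:
PSD = P / BW
    = 73.151 / 76789.8
    = 0.00095261 W/Hz

0.00095261 W/Hz


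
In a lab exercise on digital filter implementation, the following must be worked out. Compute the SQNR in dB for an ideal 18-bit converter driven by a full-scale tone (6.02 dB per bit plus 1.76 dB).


Theoretical SNR for a full-scale sinusoid:
SNR = 6.02 * N + 1.76
    = 6.02 * 18 + 1.76
    = 108.36 + 1.76
    = 110.12 dB

110.12 dB


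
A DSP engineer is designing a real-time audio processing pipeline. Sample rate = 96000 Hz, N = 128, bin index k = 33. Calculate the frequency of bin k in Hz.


Frequency of DFT bin k:
f_k = k * fs / N
    = 33 * 96000 / 128
    = 3168000 / 128
    = 24750.0 Hz

24750.0 Hz


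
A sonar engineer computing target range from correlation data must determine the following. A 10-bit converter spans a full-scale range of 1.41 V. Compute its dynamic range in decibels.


Dynamic range from full-scale to LSB:
V_min = V_max / 2^bits = 1.41 / 2^10
DR = 20 * log10(V_max / V_min)
   = 20 * log10(2^10)
   = 20 * 10 * log10(2)
   = 60.21 dB

60.21 dB


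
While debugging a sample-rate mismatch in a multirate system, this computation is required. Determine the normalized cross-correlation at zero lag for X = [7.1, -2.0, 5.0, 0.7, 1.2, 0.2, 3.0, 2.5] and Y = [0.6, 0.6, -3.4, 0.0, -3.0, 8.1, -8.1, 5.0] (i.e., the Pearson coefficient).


Pearson correlation coefficient (population):
r = cov(X,Y) / (std(X) * std(Y))
Mean X = 2.2125, Mean Y = -0.025
Cov(X,Y) = -3.409687
Std(X) = 2.680223, Std(Y) = 4.710295
r = -0.2701

-0.2701


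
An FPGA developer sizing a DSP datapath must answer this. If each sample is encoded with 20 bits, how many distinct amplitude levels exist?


Number of quantization levels = 2^N
= 2^20
= 1048576

1048576


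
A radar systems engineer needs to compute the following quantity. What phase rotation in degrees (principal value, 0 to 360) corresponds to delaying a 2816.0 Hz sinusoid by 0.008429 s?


Phase shift from frequency and time delay:
phi = 360 * f * t_delay
    = 360 * 2816.0 * 0.008429
    = 8544.98 degrees
    mod 360 = 264.98 degrees

264.98 degrees


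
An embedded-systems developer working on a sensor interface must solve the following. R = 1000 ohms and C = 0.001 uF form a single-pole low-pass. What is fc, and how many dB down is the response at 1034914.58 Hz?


Step 1 — cutoff frequency:
fc = 1 / (2*pi*R*C)
C = 0.001 uF = 1e-09 F
fc = 1 / (2*pi*1000*1e-09)
   = 159154.943 Hz

Step 2 — magnitude at f = 1034914.58 Hz:
|H(f)| = 1 / sqrt(1 + (f/fc)^2)
f/fc = 1034914.58 / 159154.943 = 6.50256
|H| = 1 / sqrt(1 + 42.283287) = 0.1519987
|H|_dB = 20*log10(0.1519987) = -16.36 dB

fc = 159154.943 Hz; |H(1034914.58 Hz)| = -16.36 dB


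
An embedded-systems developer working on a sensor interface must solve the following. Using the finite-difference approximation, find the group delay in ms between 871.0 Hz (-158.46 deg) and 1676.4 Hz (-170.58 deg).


Group delay from phase difference:
tau = -d(phi)/d(omega)
d(phi) = -12.12 deg = -0.211534 rad
d(omega) = 2*pi*(1676.4 - 871.0) = 5060.4774 rad/s
tau = -(-0.211534) / 5060.4774
    = 0.0418 ms

0.0418 ms


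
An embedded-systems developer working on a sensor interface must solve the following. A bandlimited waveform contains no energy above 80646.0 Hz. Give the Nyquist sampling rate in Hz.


The Nyquist rate is twice the maximum frequency component.
fs_min = 2 * fmax
      = 2 * 80646.0
      = 161292.0 Hz

161292.0


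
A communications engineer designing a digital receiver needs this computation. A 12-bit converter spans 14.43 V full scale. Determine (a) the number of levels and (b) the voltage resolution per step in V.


Step 1 — number of quantization levels:
L = 2^N = 2^12 = 4096

Step 2 — LSB step size:
delta = Vfs / L
      = 14.43 / 4096
      = 0.00352295 V

Levels = 4096; step size = 0.00352295 V


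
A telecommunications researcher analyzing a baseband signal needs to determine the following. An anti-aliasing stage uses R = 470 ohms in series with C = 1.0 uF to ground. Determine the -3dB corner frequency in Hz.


Cutoff frequency of a first-order RC filter:
fc = 1 / (2 * pi * R * C)
C = 1.0 uF = 1e-06 F
fc = 1 / (2 * pi * 470 * 1e-06)
   = 1 / 0.0029530970943744
   = 338.627538 Hz

338.627538 Hz


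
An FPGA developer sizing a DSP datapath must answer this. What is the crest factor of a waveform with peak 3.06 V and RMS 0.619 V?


Crest factor is the ratio of peak to RMS:
CF = V_peak / V_rms
   = 3.06 / 0.619
   = 4.9435

4.9435


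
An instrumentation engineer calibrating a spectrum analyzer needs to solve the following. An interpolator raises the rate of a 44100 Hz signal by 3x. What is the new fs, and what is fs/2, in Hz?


Step 1 — output sample rate after interpolation by L:
fs_out = L * fs_in = 3 * 44100 = 132300 Hz

Step 2 — Nyquist frequency of the output stream:
f_Nyq = fs_out / 2 = 132300 / 2 = 66150.0 Hz

fs_out = 132300 Hz; f_Nyquist = 66150.0 Hz


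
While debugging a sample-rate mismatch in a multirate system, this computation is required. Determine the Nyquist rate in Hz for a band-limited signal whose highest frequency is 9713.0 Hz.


The Nyquist rate is twice the maximum frequency component.
fs_min = 2 * fmax
      = 2 * 9713.0
      = 19426.0 Hz

19426.0


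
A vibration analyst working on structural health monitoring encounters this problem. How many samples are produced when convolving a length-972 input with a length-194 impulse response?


Linear convolution output length:
L = N + M - 1
  = 972 + 194 - 1
  = 1165 samples

1165


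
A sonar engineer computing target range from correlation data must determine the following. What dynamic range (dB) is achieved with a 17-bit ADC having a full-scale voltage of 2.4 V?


Dynamic range from full-scale to LSB:
V_min = V_max / 2^bits = 2.4 / 2^17
DR = 20 * log10(V_max / V_min)
   = 20 * log10(2^17)
   = 20 * 17 * log10(2)
   = 102.35 dB

102.35 dB


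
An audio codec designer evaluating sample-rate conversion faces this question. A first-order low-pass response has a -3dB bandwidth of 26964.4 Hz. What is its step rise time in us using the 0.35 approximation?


Rise time from bandwidth relationship:
tr = 0.35 / BW
   = 0.35 / 26964.4
   = 1.298007744e-05 s
   = 12.9801 us

12.9801 us


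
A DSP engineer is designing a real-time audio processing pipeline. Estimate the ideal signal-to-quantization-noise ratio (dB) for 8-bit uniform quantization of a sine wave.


Theoretical SNR for a full-scale sinusoid:
SNR = 6.02 * N + 1.76
    = 6.02 * 8 + 1.76
    = 48.16 + 1.76
    = 49.92 dB

49.92 dB


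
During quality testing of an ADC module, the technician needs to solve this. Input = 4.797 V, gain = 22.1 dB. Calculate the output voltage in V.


Output voltage from dB gain:
V_out = V_in * 10^(gain_dB / 20)
      = 4.797 * 10^(22.1 / 20)
      = 4.797 * 12.735031
      = 61.0899 V

61.0899 V


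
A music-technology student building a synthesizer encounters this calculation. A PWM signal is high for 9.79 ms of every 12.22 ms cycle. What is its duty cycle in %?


Duty cycle as a percentage:
DC = (t_on / T) * 100
   = (9.79 / 12.22) * 100
   = 0.801146 * 100
   = 80.11 %

80.11 %


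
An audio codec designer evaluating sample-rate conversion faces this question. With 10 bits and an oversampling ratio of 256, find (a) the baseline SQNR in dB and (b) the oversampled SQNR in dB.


Step 1 — baseline SQNR at Nyquist:
SQNR_base = 6.02*N + 1.76
          = 6.02*10 + 1.76
          = 61.96 dB

Step 2 — oversampling processing gain:
G = 10*log10(OSR) = 10*log10(256) = 24.08 dB

Step 3 — total:
SQNR_total = 61.96 + 24.08 = 86.04 dB

Base SQNR = 61.96 dB; oversampled SQNR = 86.04 dB


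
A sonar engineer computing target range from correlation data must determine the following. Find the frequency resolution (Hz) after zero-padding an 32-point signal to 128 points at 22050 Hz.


Frequency resolution after zero-padding:
N_padded = 32 * 4 = 128
df = fs / N_padded
   = 22050 / 128
   = 172.2656 Hz

172.2656 Hz


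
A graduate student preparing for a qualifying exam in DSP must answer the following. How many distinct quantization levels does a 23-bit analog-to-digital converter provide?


Number of quantization levels = 2^N
= 2^23
= 8388608

8388608


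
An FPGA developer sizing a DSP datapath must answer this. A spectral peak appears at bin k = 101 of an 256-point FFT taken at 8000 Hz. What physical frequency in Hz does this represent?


Frequency of DFT bin k:
f_k = k * fs / N
    = 101 * 8000 / 256
    = 808000 / 256
    = 3156.25 Hz

3156.25 Hz


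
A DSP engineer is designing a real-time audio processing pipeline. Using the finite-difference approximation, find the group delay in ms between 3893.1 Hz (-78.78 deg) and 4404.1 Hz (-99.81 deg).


Group delay from phase difference:
tau = -d(phi)/d(omega)
d(phi) = -21.03 deg = -0.367043 rad
d(omega) = 2*pi*(4404.1 - 3893.1) = 3210.7077 rad/s
tau = -(-0.367043) / 3210.7077
    = 0.1143 ms

0.1143 ms


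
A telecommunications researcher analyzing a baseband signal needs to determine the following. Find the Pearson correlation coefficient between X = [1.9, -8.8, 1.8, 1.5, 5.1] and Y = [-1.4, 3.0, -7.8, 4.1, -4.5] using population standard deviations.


Pearson correlation coefficient (population):
r = cov(X,Y) / (std(X) * std(Y))
Mean X = 0.3, Mean Y = -1.32
Cov(X,Y) = -11.584
Std(X) = 4.734976, Std(Y) = 4.475444
r = -0.5466

-0.5466


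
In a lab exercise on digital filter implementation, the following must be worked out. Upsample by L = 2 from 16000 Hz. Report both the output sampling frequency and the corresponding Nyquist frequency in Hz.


Step 1 — output sample rate after interpolation by L:
fs_out = L * fs_in = 2 * 16000 = 32000 Hz

Step 2 — Nyquist frequency of the output stream:
f_Nyq = fs_out / 2 = 32000 / 2 = 16000.0 Hz

fs_out = 32000 Hz; f_Nyquist = 16000.0 Hz
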